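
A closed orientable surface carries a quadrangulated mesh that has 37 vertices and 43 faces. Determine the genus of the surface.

Every face is a square, so 2E = 4·43 = 172, giving E = 86.
χ = V − E + F = 37 − 86 + 43 = -6.
For a closed orientable surface χ = 2 − 2g, so g = (2 − (-6))/2 = 4.

4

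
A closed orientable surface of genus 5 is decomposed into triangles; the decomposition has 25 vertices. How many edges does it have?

χ = 2 − 2·5 = -8, and every face is a triangle so 3F = 2E.
V − E + F = -8 with E = 3F/2 gives 25 − (3/2 − 1)·F = -8, so F = 66 and E = 99.

99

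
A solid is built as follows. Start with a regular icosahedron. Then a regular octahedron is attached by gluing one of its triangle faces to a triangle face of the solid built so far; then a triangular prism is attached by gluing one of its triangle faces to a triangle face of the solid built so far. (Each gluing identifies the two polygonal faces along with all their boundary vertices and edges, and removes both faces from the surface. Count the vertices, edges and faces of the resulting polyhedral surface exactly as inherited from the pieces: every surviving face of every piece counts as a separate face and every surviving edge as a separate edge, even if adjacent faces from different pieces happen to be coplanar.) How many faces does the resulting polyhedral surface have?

A regular icosahedron: V=12, E=30, F=20.
Attach a regular octahedron (V=6, E=12, F=8) along a 3-gon: merge 3 vertices and 3 edges, delete both glued faces → V=15, E=39, F=26.
Attach a triangular prism (V=6, E=9, F=5) along a 3-gon: merge 3 vertices and 3 edges, delete both glued faces → V=18, E=45, F=29.
Check: V − E + F = 18 − 45 + 29 = 2.

29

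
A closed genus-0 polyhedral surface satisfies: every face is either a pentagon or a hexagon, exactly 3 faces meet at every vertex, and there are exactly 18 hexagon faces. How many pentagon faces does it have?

Let x be the number of pentagons; then F = 18 + x.
Edge–face incidences: 2E = 6·18 + 5·x = 108 + 5x.
Every vertex has degree 3, so 3V = 2E.
Euler: V − E + F = 2 ⇒ (2E)/3 − E + (18 + x) = 2.
Multiply by 6: 2·(2E) − 3·(2E) + 6·(18 + x) = 12, i.e. 108 + 6x − (108 + 5x) = 12.
Collecting terms: x = 12.
Then 2E = 108 + 5·12 = 168, so E = 84, V = 2E/3 = 56, F = 18 + 12 = 30.

12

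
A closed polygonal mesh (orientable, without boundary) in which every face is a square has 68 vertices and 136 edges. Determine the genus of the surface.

Every face is a square and each edge borders two faces, so 4F = 2·136, giving F = 68.
χ = V − E + F = 68 − 136 + 68 = 0.
For a closed orientable surface χ = 2 − 2g, so g = (2 − (0))/2 = 1.

1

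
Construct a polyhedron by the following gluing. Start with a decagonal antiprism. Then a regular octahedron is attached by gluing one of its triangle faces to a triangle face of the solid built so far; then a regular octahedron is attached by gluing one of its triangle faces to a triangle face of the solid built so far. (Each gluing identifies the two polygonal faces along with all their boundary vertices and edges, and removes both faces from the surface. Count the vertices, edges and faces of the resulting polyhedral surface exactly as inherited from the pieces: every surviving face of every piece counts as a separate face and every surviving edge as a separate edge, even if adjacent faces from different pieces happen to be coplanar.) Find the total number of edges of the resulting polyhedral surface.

58

A decagonal antiprism: V=20, E=40, F=22.
Attach a regular octahedron (V=6, E=12, F=8) along a 3-gon: merge 3 vertices and 3 edges, delete both glued faces → V=23, E=49, F=28.
Attach a regular octahedron (V=6, E=12, F=8) along a 3-gon: merge 3 vertices and 3 edges, delete both glued faces → V=26, E=58, F=34.
Check: V − E + F = 26 − 58 + 34 = 2.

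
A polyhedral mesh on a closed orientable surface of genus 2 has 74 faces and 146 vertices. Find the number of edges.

222

For a closed orientable surface of genus 2, χ = 2 − 2·2 = -2.
E = V + F − (-2) = 146 + 74 − (-2) = 222.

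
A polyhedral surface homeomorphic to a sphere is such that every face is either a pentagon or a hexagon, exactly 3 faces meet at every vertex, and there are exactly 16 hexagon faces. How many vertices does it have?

52

Let x be the number of pentagons; then F = 16 + x.
Edge–face incidences: 2E = 6·16 + 5·x = 96 + 5x.
Every vertex has degree 3, so 3V = 2E.
Euler: V − E + F = 2 ⇒ (2E)/3 − E + (16 + x) = 2.
Multiply by 6: 2·(2E) − 3·(2E) + 6·(16 + x) = 12, i.e. 96 + 6x − (96 + 5x) = 12.
Collecting terms: x = 12.
Then 2E = 96 + 5·12 = 156, so E = 78, V = 2E/3 = 52, F = 16 + 12 = 28.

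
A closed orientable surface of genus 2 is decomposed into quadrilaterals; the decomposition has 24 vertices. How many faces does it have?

χ = 2 − 2·2 = -2, and every face is a square so 4F = 2E.
V − E + F = -2 with E = 4F/2 gives 24 − (4/2 − 1)·F = -2, so F = 26 and E = 52.

26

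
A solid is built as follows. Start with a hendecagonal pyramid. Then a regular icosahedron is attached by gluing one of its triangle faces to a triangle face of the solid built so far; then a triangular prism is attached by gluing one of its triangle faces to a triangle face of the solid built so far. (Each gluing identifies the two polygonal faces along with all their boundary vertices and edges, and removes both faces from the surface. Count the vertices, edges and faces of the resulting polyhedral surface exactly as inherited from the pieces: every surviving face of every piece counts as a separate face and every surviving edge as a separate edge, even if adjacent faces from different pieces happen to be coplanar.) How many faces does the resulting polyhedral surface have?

33

A hendecagonal pyramid: V=12, E=22, F=12.
Attach a regular icosahedron (V=12, E=30, F=20) along a 3-gon: merge 3 vertices and 3 edges, delete both glued faces → V=21, E=49, F=30.
Attach a triangular prism (V=6, E=9, F=5) along a 3-gon: merge 3 vertices and 3 edges, delete both glued faces → V=24, E=55, F=33.
Check: V − E + F = 24 − 55 + 33 = 2.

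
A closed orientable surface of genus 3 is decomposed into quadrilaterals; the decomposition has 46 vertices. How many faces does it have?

χ = 2 − 2·3 = -4, and every face is a square so 4F = 2E.
V − E + F = -4 with E = 4F/2 gives 46 − (4/2 − 1)·F = -4, so F = 50 and E = 100.

50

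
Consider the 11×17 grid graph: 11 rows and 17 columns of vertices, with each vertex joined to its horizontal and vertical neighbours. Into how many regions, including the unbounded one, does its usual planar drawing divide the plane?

The grid has V = 11·17 = 187 vertices and E = 11·16 + 17·10 = 346 edges.
F = 2 − V + E = 2 − 187 + 346 = 161.

161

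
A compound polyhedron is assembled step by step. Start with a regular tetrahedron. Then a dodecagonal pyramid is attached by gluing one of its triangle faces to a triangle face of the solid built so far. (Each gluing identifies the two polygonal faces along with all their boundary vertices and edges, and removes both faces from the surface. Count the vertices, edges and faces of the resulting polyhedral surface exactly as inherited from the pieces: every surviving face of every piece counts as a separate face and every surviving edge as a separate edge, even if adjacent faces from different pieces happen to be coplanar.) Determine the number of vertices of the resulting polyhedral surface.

A regular tetrahedron: V=4, E=6, F=4.
Attach a dodecagonal pyramid (V=13, E=24, F=13) along a 3-gon: merge 3 vertices and 3 edges, delete both glued faces → V=14, E=27, F=15.
Check: V − E + F = 14 − 27 + 15 = 2.

14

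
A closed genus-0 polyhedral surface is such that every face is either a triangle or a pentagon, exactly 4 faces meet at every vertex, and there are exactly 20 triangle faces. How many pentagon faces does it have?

Let x be the number of pentagons; then F = 20 + x.
Edge–face incidences: 2E = 3·20 + 5·x = 60 + 5x.
Every vertex has degree 4, so 4V = 2E.
Euler: V − E + F = 2 ⇒ (2E)/4 − E + (20 + x) = 2.
Multiply by 8: 2·(2E) − 4·(2E) + 8·(20 + x) = 16, i.e. 160 + 8x − 2·(60 + 5x) = 16.
Collecting terms: −2x + 40 = 16, so −2x = −24, so x = 12.
Then 2E = 60 + 5·12 = 120, so E = 60, V = 2E/4 = 30, F = 20 + 12 = 32.

12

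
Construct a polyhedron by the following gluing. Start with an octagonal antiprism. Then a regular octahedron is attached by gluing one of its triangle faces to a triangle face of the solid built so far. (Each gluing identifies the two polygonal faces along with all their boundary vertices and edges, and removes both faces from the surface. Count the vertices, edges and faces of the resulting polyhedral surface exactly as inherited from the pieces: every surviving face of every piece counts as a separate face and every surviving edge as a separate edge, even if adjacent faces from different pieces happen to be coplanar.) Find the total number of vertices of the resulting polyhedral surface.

An octagonal antiprism: V=16, E=32, F=18.
Attach a regular octahedron (V=6, E=12, F=8) along a 3-gon: merge 3 vertices and 3 edges, delete both glued faces → V=19, E=41, F=24.
Check: V − E + F = 19 − 41 + 24 = 2.

19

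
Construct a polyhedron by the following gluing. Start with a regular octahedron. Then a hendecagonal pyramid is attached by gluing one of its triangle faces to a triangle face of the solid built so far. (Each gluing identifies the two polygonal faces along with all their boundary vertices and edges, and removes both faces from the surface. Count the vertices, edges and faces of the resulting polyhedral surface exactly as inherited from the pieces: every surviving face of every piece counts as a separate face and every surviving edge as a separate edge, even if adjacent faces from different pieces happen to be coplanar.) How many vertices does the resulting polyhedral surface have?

15

A regular octahedron: V=6, E=12, F=8.
Attach a hendecagonal pyramid (V=12, E=22, F=12) along a 3-gon: merge 3 vertices and 3 edges, delete both glued faces → V=15, E=31, F=18.
Check: V − E + F = 15 − 31 + 18 = 2.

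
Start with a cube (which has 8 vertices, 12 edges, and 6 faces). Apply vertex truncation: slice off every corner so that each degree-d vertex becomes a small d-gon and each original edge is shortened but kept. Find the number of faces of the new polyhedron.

Truncation replaces each original edge-end by a new vertex, so V′ = 2E = 24.
Each original edge survives, and each old vertex of degree d contributes d new edges; summing degrees gives Σd = 2E, so E′ = E + 2E = 3E = 36.
Each original face survives and each original vertex becomes one new face: F′ = F + V = 14.

14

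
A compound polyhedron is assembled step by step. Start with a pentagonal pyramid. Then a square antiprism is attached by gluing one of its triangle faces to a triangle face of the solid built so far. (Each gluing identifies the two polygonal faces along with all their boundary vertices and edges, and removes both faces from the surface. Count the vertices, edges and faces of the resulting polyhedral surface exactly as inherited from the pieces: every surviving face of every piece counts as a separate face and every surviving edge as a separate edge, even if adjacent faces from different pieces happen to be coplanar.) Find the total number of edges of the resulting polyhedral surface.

23

A pentagonal pyramid: V=6, E=10, F=6.
Attach a square antiprism (V=8, E=16, F=10) along a 3-gon: merge 3 vertices and 3 edges, delete both glued faces → V=11, E=23, F=14.
Check: V − E + F = 11 − 23 + 14 = 2.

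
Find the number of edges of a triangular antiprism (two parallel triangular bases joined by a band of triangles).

An antiprism on an n-gon has two n-gon caps and 2n triangles: V = 2·3 = 6, E = 4·3 = 12, F = 2·3 + 2 = 8.

12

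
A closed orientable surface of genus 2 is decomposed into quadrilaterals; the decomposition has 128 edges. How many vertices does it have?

χ = 2 − 2·2 = -2, and every face is a square so 4F = 2E.
F = 2E/4 = 64. Then V = -2 + E − F = -2 + 128 − 64 = 62.

62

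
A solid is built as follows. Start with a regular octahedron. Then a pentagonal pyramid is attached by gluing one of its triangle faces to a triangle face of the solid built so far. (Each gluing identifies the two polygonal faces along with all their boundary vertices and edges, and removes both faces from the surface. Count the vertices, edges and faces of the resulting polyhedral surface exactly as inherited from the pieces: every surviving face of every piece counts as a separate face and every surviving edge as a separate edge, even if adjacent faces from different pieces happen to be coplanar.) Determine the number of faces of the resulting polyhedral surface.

12

A regular octahedron: V=6, E=12, F=8.
Attach a pentagonal pyramid (V=6, E=10, F=6) along a 3-gon: merge 3 vertices and 3 edges, delete both glued faces → V=9, E=19, F=12.
Check: V − E + F = 9 − 19 + 12 = 2.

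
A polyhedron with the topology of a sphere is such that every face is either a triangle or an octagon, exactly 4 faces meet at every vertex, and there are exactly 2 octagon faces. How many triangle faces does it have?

16

Let x be the number of triangles; then F = 2 + x.
Edge–face incidences: 2E = 8·2 + 3·x = 16 + 3x.
Every vertex has degree 4, so 4V = 2E.
Euler: V − E + F = 2 ⇒ (2E)/4 − E + (2 + x) = 2.
Multiply by 8: 2·(2E) − 4·(2E) + 8·(2 + x) = 16, i.e. 16 + 8x − 2·(16 + 3x) = 16.
Collecting terms: 2x − 16 = 16, so 2x = 32, so x = 16.
Then 2E = 16 + 3·16 = 64, so E = 32, V = 2E/4 = 16, F = 2 + 16 = 18.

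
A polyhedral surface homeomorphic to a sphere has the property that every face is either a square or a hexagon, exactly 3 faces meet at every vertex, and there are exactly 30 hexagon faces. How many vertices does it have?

Let x be the number of squares; then F = 30 + x.
Edge–face incidences: 2E = 6·30 + 4·x = 180 + 4x.
Every vertex has degree 3, so 3V = 2E.
Euler: V − E + F = 2 ⇒ (2E)/3 − E + (30 + x) = 2.
Multiply by 6: 2·(2E) − 3·(2E) + 6·(30 + x) = 12, i.e. 180 + 6x − (180 + 4x) = 12.
Collecting terms: 2x = 12, so x = 6.
Then 2E = 180 + 4·6 = 204, so E = 102, V = 2E/3 = 68, F = 30 + 6 = 36.

68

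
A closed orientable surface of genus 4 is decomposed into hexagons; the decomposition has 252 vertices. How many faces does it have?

129

χ = 2 − 2·4 = -6, and every face is a hexagon so 6F = 2E.
V − E + F = -6 with E = 6F/2 gives 252 − (6/2 − 1)·F = -6, so F = 129 and E = 387.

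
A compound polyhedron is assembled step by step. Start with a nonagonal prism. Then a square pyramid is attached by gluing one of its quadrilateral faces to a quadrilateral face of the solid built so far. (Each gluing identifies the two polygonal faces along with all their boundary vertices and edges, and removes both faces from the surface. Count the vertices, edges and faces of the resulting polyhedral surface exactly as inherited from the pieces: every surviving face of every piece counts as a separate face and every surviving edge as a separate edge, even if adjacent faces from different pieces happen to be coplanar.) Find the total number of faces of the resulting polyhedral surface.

A nonagonal prism: V=18, E=27, F=11.
Attach a square pyramid (V=5, E=8, F=5) along a 4-gon: merge 4 vertices and 4 edges, delete both glued faces → V=19, E=31, F=14.
Check: V − E + F = 19 − 31 + 14 = 2.

14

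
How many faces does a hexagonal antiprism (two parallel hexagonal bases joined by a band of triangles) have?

14

An antiprism on an n-gon has two n-gon caps and 2n triangles: V = 2·6 = 12, E = 4·6 = 24, F = 2·6 + 2 = 14.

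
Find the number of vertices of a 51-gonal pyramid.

52

A pyramid on an n-gon base has one n-gon and n triangles: V = 51 + 1 = 52, E = 2·51 = 102, F = 51 + 1 = 52.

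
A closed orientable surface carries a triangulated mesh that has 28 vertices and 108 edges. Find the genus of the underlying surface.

5

Every face is a triangle and each edge borders two faces, so 3F = 2·108, giving F = 72.
χ = V − E + F = 28 − 108 + 72 = -8.
For a closed orientable surface χ = 2 − 2g, so g = (2 − (-8))/2 = 5.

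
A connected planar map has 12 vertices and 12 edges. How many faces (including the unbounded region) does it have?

Euler's formula for a connected plane graph: V − E + F = 2, so F = 2 − 12 + 12 = 2.

2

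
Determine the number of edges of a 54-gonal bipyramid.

162

A bipyramid over an n-gon has 2n triangular faces and n + 2 vertices: V = 54 + 2 = 56, E = 3·54 = 162, F = 2·54 = 108.
Check: V − E + F = 56 − 162 + 108 = 2.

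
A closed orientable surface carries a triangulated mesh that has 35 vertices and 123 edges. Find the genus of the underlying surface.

4

Every face is a triangle and each edge borders two faces, so 3F = 2·123, giving F = 82.
χ = V − E + F = 35 − 123 + 82 = -6.
For a closed orientable surface χ = 2 − 2g, so g = (2 − (-6))/2 = 4.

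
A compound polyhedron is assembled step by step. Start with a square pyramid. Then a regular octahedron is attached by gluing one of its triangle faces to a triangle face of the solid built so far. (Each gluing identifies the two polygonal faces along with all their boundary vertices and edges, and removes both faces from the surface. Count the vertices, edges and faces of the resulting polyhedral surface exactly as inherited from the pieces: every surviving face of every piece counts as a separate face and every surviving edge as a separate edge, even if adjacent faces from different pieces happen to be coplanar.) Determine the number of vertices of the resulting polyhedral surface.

A square pyramid: V=5, E=8, F=5.
Attach a regular octahedron (V=6, E=12, F=8) along a 3-gon: merge 3 vertices and 3 edges, delete both glued faces → V=8, E=17, F=11.
Check: V − E + F = 8 − 17 + 11 = 2.

8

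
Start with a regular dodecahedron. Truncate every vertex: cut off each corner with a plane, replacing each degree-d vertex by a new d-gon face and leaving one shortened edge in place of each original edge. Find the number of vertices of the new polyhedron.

The base solid has V = 20, E = 30, F = 12.
Truncation replaces each original edge-end by a new vertex, so V′ = 2E = 60.
Each original edge survives, and each old vertex of degree d contributes d new edges; summing degrees gives Σd = 2E, so E′ = E + 2E = 3E = 90.
Each original face survives and each original vertex becomes one new face: F′ = F + V = 32.

60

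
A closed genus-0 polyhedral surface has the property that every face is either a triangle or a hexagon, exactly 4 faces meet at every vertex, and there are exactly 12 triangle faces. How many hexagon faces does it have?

Let x be the number of hexagons; then F = 12 + x.
Edge–face incidences: 2E = 3·12 + 6·x = 36 + 6x.
Every vertex has degree 4, so 4V = 2E.
Euler: V − E + F = 2 ⇒ (2E)/4 − E + (12 + x) = 2.
Multiply by 8: 2·(2E) − 4·(2E) + 8·(12 + x) = 16, i.e. 96 + 8x − 2·(36 + 6x) = 16.
Collecting terms: −4x + 24 = 16, so −4x = −8, so x = 2.
Then 2E = 36 + 6·2 = 48, so E = 24, V = 2E/4 = 12, F = 12 + 2 = 14.

2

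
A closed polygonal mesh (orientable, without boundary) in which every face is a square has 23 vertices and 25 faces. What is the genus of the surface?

Every face is a square, so 2E = 4·25 = 100, giving E = 50.
χ = V − E + F = 23 − 50 + 25 = -2.
For a closed orientable surface χ = 2 − 2g, so g = (2 − (-2))/2 = 2.

2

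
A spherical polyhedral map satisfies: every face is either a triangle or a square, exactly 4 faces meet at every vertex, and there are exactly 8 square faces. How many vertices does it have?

14

Let x be the number of triangles; then F = 8 + x.
Edge–face incidences: 2E = 4·8 + 3·x = 32 + 3x.
Every vertex has degree 4, so 4V = 2E.
Euler: V − E + F = 2 ⇒ (2E)/4 − E + (8 + x) = 2.
Multiply by 8: 2·(2E) − 4·(2E) + 8·(8 + x) = 16, i.e. 64 + 8x − 2·(32 + 3x) = 16.
Collecting terms: 2x = 16, so x = 8.
Then 2E = 32 + 3·8 = 56, so E = 28, V = 2E/4 = 14, F = 8 + 8 = 16.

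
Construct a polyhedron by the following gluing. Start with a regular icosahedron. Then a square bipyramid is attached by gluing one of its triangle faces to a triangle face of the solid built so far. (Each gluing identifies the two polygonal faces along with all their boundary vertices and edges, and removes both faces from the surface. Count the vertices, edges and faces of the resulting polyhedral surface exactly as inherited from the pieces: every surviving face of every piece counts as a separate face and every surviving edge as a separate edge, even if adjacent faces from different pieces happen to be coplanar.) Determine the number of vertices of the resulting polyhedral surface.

15

A regular icosahedron: V=12, E=30, F=20.
Attach a square bipyramid (V=6, E=12, F=8) along a 3-gon: merge 3 vertices and 3 edges, delete both glued faces → V=15, E=39, F=26.
Check: V − E + F = 15 − 39 + 26 = 2.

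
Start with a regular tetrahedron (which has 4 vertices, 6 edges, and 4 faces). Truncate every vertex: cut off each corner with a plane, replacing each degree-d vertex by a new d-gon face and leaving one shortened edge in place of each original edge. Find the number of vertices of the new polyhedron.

Truncation replaces each original edge-end by a new vertex, so V′ = 2E = 12.
Each original edge survives, and each old vertex of degree d contributes d new edges; summing degrees gives Σd = 2E, so E′ = E + 2E = 3E = 18.
Each original face survives and each original vertex becomes one new face: F′ = F + V = 8.

12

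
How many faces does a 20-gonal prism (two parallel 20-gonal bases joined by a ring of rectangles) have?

22

A prism on an n-gon has two n-gon bases and n rectangular sides: V = 2·20 = 40, E = 3·20 = 60, F = 20 + 2 = 22.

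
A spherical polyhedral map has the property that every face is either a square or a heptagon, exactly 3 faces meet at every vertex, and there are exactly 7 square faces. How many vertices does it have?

Let x be the number of heptagons; then F = 7 + x.
Edge–face incidences: 2E = 4·7 + 7·x = 28 + 7x.
Every vertex has degree 3, so 3V = 2E.
Euler: V − E + F = 2 ⇒ (2E)/3 − E + (7 + x) = 2.
Multiply by 6: 2·(2E) − 3·(2E) + 6·(7 + x) = 12, i.e. 42 + 6x − (28 + 7x) = 12.
Collecting terms: −x + 14 = 12, so −x = −2, so x = 2.
Then 2E = 28 + 7·2 = 42, so E = 21, V = 2E/3 = 14, F = 7 + 2 = 9.

14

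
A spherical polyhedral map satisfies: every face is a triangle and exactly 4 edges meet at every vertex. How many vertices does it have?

6

Each face has 3 edges and each edge borders two faces, so 2E = 3F.
Each vertex has degree 4, so 4V = 2E and hence V = 3F/4.
Euler: V − E + F = 2 ⇒ (3F/4) − (3F/2) + F = 2.
Multiply by 8: (6 − 12 + 8)F = 16, i.e. 2F = 16.
So F = 8, E = 3·8/2 = 12, V = 3·8/4 = 6.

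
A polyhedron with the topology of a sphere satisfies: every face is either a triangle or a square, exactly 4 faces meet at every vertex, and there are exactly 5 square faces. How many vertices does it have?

11

Let x be the number of triangles; then F = 5 + x.
Edge–face incidences: 2E = 4·5 + 3·x = 20 + 3x.
Every vertex has degree 4, so 4V = 2E.
Euler: V − E + F = 2 ⇒ (2E)/4 − E + (5 + x) = 2.
Multiply by 8: 2·(2E) − 4·(2E) + 8·(5 + x) = 16, i.e. 40 + 8x − 2·(20 + 3x) = 16.
Collecting terms: 2x = 16, so x = 8.
Then 2E = 20 + 3·8 = 44, so E = 22, V = 2E/4 = 11, F = 5 + 8 = 13.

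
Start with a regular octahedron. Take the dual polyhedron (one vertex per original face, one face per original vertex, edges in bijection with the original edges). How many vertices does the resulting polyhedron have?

8

The base solid has V = 6, E = 12, F = 8.
The dual swaps V and F and preserves E: V′ = F = 8, E′ = E = 12, F′ = V = 6.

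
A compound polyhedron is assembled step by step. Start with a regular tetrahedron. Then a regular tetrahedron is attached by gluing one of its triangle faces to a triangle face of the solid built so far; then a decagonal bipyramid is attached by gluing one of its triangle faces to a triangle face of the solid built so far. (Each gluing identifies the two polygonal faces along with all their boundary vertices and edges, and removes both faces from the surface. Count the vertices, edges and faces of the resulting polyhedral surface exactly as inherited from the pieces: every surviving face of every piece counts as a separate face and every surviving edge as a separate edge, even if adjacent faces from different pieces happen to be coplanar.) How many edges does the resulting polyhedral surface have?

A regular tetrahedron: V=4, E=6, F=4.
Attach a regular tetrahedron (V=4, E=6, F=4) along a 3-gon: merge 3 vertices and 3 edges, delete both glued faces → V=5, E=9, F=6.
Attach a decagonal bipyramid (V=12, E=30, F=20) along a 3-gon: merge 3 vertices and 3 edges, delete both glued faces → V=14, E=36, F=24.
Check: V − E + F = 14 − 36 + 24 = 2.

36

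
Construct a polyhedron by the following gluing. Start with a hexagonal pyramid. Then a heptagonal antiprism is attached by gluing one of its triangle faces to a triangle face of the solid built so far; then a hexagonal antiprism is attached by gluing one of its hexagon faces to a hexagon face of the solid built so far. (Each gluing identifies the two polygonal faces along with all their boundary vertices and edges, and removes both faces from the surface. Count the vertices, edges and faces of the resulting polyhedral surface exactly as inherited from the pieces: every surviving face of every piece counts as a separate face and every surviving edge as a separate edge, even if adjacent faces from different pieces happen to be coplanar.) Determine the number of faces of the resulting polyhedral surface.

A hexagonal pyramid: V=7, E=12, F=7.
Attach a heptagonal antiprism (V=14, E=28, F=16) along a 3-gon: merge 3 vertices and 3 edges, delete both glued faces → V=18, E=37, F=21.
Attach a hexagonal antiprism (V=12, E=24, F=14) along a 6-gon: merge 6 vertices and 6 edges, delete both glued faces → V=24, E=55, F=33.
Check: V − E + F = 24 − 55 + 33 = 2.

33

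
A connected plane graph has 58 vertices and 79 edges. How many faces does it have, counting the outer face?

Euler's formula for a connected plane graph: V − E + F = 2, so F = 2 − 58 + 79 = 23.

23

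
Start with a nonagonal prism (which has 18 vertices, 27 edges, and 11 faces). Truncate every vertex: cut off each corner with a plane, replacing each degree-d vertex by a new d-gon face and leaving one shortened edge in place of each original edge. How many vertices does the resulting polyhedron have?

54

Truncation replaces each original edge-end by a new vertex, so V′ = 2E = 54.
Each original edge survives, and each old vertex of degree d contributes d new edges; summing degrees gives Σd = 2E, so E′ = E + 2E = 3E = 81.
Each original face survives and each original vertex becomes one new face: F′ = F + V = 29.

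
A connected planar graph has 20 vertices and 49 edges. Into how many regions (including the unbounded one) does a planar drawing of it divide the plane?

Euler's formula for a connected plane graph: V − E + F = 2, so F = 2 − 20 + 49 = 31.

31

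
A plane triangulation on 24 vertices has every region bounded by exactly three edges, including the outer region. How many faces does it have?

44

In a plane triangulation 3F = 2E and V − E + F = 2, so F = 2V − 4 = 2·24 − 4 = 44.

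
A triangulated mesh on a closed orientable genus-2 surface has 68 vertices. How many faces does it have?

140

χ = 2 − 2·2 = -2, and every face is a triangle so 3F = 2E.
V − E + F = -2 with E = 3F/2 gives 68 − (3/2 − 1)·F = -2, so F = 140 and E = 210.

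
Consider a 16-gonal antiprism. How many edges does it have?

64

An antiprism on an n-gon has two n-gon caps and 2n triangles: V = 2·16 = 32, E = 4·16 = 64, F = 2·16 + 2 = 34.
Check: V − E + F = 32 − 64 + 34 = 2.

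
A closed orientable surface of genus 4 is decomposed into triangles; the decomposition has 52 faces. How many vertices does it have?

20

χ = 2 − 2·4 = -6, and every face is a triangle so 3F = 2E.
E = 3·52/2 = 78. Then V = -6 + E − F = -6 + 78 − 52 = 20.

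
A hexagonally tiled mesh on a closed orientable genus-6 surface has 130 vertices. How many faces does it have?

χ = 2 − 2·6 = -10, and every face is a hexagon so 6F = 2E.
V − E + F = -10 with E = 6F/2 gives 130 − (6/2 − 1)·F = -10, so F = 70 and E = 210.

70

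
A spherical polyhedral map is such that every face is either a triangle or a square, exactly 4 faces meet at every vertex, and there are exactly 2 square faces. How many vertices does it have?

Let x be the number of triangles; then F = 2 + x.
Edge–face incidences: 2E = 4·2 + 3·x = 8 + 3x.
Every vertex has degree 4, so 4V = 2E.
Euler: V − E + F = 2 ⇒ (2E)/4 − E + (2 + x) = 2.
Multiply by 8: 2·(2E) − 4·(2E) + 8·(2 + x) = 16, i.e. 16 + 8x − 2·(8 + 3x) = 16.
Collecting terms: 2x = 16, so x = 8.
Then 2E = 8 + 3·8 = 32, so E = 16, V = 2E/4 = 8, F = 2 + 8 = 10.

8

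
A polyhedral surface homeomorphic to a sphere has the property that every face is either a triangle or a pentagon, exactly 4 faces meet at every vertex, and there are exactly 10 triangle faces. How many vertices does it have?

10

Let x be the number of pentagons; then F = 10 + x.
Edge–face incidences: 2E = 3·10 + 5·x = 30 + 5x.
Every vertex has degree 4, so 4V = 2E.
Euler: V − E + F = 2 ⇒ (2E)/4 − E + (10 + x) = 2.
Multiply by 8: 2·(2E) − 4·(2E) + 8·(10 + x) = 16, i.e. 80 + 8x − 2·(30 + 5x) = 16.
Collecting terms: −2x + 20 = 16, so −2x = −4, so x = 2.
Then 2E = 30 + 5·2 = 40, so E = 20, V = 2E/4 = 10, F = 10 + 2 = 12.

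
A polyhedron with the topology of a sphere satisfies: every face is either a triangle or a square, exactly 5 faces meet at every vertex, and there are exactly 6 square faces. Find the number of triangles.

32

Let x be the number of triangles; then F = 6 + x.
Edge–face incidences: 2E = 4·6 + 3·x = 24 + 3x.
Every vertex has degree 5, so 5V = 2E.
Euler: V − E + F = 2 ⇒ (2E)/5 − E + (6 + x) = 2.
Multiply by 10: 2·(2E) − 5·(2E) + 10·(6 + x) = 20, i.e. 60 + 10x − 3·(24 + 3x) = 20.
Collecting terms: x − 12 = 20, so x = 32.
Then 2E = 24 + 3·32 = 120, so E = 60, V = 2E/5 = 24, F = 6 + 32 = 38.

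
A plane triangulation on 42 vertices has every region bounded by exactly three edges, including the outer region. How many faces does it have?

In a plane triangulation 3F = 2E and V − E + F = 2, so F = 2V − 4 = 2·42 − 4 = 80.

80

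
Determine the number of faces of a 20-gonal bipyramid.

A bipyramid over an n-gon has 2n triangular faces and n + 2 vertices: V = 20 + 2 = 22, E = 3·20 = 60, F = 2·20 = 40.
Check: V − E + F = 22 − 60 + 40 = 2.

40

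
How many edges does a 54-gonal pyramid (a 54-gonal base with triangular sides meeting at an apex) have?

108

A pyramid on an n-gon base has one n-gon and n triangles: V = 54 + 1 = 55, E = 2·54 = 108, F = 54 + 1 = 55.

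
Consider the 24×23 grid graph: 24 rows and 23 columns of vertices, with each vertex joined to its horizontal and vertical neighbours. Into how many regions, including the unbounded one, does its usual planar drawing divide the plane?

The grid has V = 24·23 = 552 vertices and E = 24·22 + 23·23 = 1057 edges.
F = 2 − V + E = 2 − 552 + 1057 = 507.

507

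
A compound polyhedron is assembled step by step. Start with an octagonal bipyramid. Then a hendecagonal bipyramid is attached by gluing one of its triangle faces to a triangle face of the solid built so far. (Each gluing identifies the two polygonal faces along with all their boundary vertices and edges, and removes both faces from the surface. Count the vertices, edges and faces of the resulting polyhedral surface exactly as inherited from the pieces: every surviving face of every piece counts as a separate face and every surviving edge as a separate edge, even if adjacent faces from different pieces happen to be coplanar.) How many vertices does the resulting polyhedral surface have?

20

An octagonal bipyramid: V=10, E=24, F=16.
Attach a hendecagonal bipyramid (V=13, E=33, F=22) along a 3-gon: merge 3 vertices and 3 edges, delete both glued faces → V=20, E=54, F=36.
Check: V − E + F = 20 − 54 + 36 = 2.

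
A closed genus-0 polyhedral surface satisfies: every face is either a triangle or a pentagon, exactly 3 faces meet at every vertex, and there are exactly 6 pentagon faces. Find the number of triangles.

2

Let x be the number of triangles; then F = 6 + x.
Edge–face incidences: 2E = 5·6 + 3·x = 30 + 3x.
Every vertex has degree 3, so 3V = 2E.
Euler: V − E + F = 2 ⇒ (2E)/3 − E + (6 + x) = 2.
Multiply by 6: 2·(2E) − 3·(2E) + 6·(6 + x) = 12, i.e. 36 + 6x − (30 + 3x) = 12.
Collecting terms: 3x + 6 = 12, so 3x = 6, so x = 2.
Then 2E = 30 + 3·2 = 36, so E = 18, V = 2E/3 = 12, F = 6 + 2 = 8.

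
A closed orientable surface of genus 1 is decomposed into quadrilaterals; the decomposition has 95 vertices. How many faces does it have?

95

χ = 2 − 2·1 = 0, and every face is a square so 4F = 2E.
V − E + F = 0 with E = 4F/2 gives 95 − (4/2 − 1)·F = 0, so F = 95 and E = 190.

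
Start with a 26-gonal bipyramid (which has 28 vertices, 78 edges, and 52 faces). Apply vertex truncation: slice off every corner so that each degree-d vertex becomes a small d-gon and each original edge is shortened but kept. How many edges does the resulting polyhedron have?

234

Truncation replaces each original edge-end by a new vertex, so V′ = 2E = 156.
Each original edge survives, and each old vertex of degree d contributes d new edges; summing degrees gives Σd = 2E, so E′ = E + 2E = 3E = 234.
Each original face survives and each original vertex becomes one new face: F′ = F + V = 80.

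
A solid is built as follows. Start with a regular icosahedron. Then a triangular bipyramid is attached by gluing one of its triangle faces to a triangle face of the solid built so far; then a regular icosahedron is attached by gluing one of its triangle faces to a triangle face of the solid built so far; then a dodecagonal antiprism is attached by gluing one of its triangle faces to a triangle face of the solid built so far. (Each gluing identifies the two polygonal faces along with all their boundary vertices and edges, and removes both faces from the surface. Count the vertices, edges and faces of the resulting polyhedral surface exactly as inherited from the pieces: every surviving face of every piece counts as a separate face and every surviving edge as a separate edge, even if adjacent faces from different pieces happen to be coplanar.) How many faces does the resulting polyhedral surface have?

A regular icosahedron: V=12, E=30, F=20.
Attach a triangular bipyramid (V=5, E=9, F=6) along a 3-gon: merge 3 vertices and 3 edges, delete both glued faces → V=14, E=36, F=24.
Attach a regular icosahedron (V=12, E=30, F=20) along a 3-gon: merge 3 vertices and 3 edges, delete both glued faces → V=23, E=63, F=42.
Attach a dodecagonal antiprism (V=24, E=48, F=26) along a 3-gon: merge 3 vertices and 3 edges, delete both glued faces → V=44, E=108, F=66.
Check: V − E + F = 44 − 108 + 66 = 2.

66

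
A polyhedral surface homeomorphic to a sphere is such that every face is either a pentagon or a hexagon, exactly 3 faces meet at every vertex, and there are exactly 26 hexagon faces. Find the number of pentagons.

Let x be the number of pentagons; then F = 26 + x.
Edge–face incidences: 2E = 6·26 + 5·x = 156 + 5x.
Every vertex has degree 3, so 3V = 2E.
Euler: V − E + F = 2 ⇒ (2E)/3 − E + (26 + x) = 2.
Multiply by 6: 2·(2E) − 3·(2E) + 6·(26 + x) = 12, i.e. 156 + 6x − (156 + 5x) = 12.
Collecting terms: x = 12.
Then 2E = 156 + 5·12 = 216, so E = 108, V = 2E/3 = 72, F = 26 + 12 = 38.

12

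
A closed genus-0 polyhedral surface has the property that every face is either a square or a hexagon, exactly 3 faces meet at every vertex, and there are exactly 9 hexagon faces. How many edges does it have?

Let x be the number of squares; then F = 9 + x.
Edge–face incidences: 2E = 6·9 + 4·x = 54 + 4x.
Every vertex has degree 3, so 3V = 2E.
Euler: V − E + F = 2 ⇒ (2E)/3 − E + (9 + x) = 2.
Multiply by 6: 2·(2E) − 3·(2E) + 6·(9 + x) = 12, i.e. 54 + 6x − (54 + 4x) = 12.
Collecting terms: 2x = 12, so x = 6.
Then 2E = 54 + 4·6 = 78, so E = 39, V = 2E/3 = 26, F = 9 + 6 = 15.

39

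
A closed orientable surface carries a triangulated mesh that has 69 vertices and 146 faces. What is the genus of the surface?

Every face is a triangle, so 2E = 3·146 = 438, giving E = 219.
χ = V − E + F = 69 − 219 + 146 = -4.
For a closed orientable surface χ = 2 − 2g, so g = (2 − (-4))/2 = 3.

3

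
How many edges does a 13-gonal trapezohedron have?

The n-trapezohedron (dual of the n-antiprism) has V = 2·13 + 2 = 28, E = 4·13 = 52, F = 2·13 = 26.
Check: V − E + F = 28 − 52 + 26 = 2.

52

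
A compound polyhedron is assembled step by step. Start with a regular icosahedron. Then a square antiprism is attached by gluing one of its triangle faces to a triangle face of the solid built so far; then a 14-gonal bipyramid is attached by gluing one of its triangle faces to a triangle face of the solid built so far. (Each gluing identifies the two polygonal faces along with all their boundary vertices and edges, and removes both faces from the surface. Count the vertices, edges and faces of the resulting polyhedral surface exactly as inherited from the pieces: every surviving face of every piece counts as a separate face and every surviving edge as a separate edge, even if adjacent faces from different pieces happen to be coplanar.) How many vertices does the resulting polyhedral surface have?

A regular icosahedron: V=12, E=30, F=20.
Attach a square antiprism (V=8, E=16, F=10) along a 3-gon: merge 3 vertices and 3 edges, delete both glued faces → V=17, E=43, F=28.
Attach a 14-gonal bipyramid (V=16, E=42, F=28) along a 3-gon: merge 3 vertices and 3 edges, delete both glued faces → V=30, E=82, F=54.
Check: V − E + F = 30 − 82 + 54 = 2.

30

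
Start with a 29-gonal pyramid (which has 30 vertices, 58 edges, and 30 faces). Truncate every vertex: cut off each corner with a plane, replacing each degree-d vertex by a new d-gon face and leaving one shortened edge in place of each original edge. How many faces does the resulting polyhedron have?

60

Truncation replaces each original edge-end by a new vertex, so V′ = 2E = 116.
Each original edge survives, and each old vertex of degree d contributes d new edges; summing degrees gives Σd = 2E, so E′ = E + 2E = 3E = 174.
Each original face survives and each original vertex becomes one new face: F′ = F + V = 60.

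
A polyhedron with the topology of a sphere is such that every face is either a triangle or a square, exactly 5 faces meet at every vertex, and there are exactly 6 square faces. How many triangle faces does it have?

Let x be the number of triangles; then F = 6 + x.
Edge–face incidences: 2E = 4·6 + 3·x = 24 + 3x.
Every vertex has degree 5, so 5V = 2E.
Euler: V − E + F = 2 ⇒ (2E)/5 − E + (6 + x) = 2.
Multiply by 10: 2·(2E) − 5·(2E) + 10·(6 + x) = 20, i.e. 60 + 10x − 3·(24 + 3x) = 20.
Collecting terms: x − 12 = 20, so x = 32.
Then 2E = 24 + 3·32 = 120, so E = 60, V = 2E/5 = 24, F = 6 + 32 = 38.

32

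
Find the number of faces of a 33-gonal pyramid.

34

A pyramid on an n-gon base has one n-gon and n triangles: V = 33 + 1 = 34, E = 2·33 = 66, F = 33 + 1 = 34.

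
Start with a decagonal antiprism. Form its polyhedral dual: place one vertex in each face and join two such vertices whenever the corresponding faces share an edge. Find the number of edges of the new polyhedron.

40

The base solid has V = 20, E = 40, F = 22.
The dual swaps V and F and preserves E: V′ = F = 22, E′ = E = 40, F′ = V = 20.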